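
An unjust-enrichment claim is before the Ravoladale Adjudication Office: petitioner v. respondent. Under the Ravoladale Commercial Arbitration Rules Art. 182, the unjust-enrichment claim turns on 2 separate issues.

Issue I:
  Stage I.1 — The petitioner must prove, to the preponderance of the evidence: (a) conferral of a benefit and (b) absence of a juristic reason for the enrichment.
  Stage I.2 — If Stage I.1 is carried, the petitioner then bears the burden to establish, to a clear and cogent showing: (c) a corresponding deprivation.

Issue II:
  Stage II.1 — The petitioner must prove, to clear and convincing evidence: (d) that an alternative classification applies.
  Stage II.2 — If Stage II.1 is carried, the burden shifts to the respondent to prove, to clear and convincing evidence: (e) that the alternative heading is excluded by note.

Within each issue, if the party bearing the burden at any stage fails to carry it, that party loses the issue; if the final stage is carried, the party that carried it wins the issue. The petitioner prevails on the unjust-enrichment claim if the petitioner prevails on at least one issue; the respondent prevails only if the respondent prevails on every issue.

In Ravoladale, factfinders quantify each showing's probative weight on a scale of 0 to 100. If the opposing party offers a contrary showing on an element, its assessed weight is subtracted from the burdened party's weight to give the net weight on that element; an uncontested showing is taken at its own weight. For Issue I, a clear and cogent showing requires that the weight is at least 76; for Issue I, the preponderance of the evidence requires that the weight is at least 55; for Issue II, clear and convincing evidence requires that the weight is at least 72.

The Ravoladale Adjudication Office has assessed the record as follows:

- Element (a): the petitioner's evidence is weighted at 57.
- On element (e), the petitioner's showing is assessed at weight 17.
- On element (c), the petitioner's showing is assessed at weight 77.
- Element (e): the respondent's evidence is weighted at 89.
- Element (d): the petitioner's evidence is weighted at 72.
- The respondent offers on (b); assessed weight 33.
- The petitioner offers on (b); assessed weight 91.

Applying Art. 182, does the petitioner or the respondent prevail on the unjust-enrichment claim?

petitioner

— Issue I —
Stage I.1 (petitioner, the preponderance of the evidence, weight is at least 55): (a) 57 ≥ 55 — meets; (b) net 91−33=58 ≥ 55 — meets.
  Stage I.1 carried; the burden remains with the petitioner.
Stage I.2 (petitioner, a clear and cogent showing, weight is at least 76): (c) 77 ≥ 76 — meets.
  Stage I.2 carried; the final stage is satisfied.
Every stage carried; the petitioner prevails on this issue.
— Issue II —
Stage II.1 (petitioner, clear and convincing evidence, weight is at least 72): (d) 72 ≥ 72 — meets.
  Stage II.1 is satisfied; the onus moves to the respondent.
Stage II.2 (respondent, clear and convincing evidence, weight is at least 72): (e) net 89−17=72 ≥ 72 — meets.
  All elements met at the final stage.
With every stage satisfied, the respondent prevails on this issue.
Per-issue: Issue I → petitioner; Issue II → respondent. The petitioner must prevail on at least one issue; overall, the petitioner prevails.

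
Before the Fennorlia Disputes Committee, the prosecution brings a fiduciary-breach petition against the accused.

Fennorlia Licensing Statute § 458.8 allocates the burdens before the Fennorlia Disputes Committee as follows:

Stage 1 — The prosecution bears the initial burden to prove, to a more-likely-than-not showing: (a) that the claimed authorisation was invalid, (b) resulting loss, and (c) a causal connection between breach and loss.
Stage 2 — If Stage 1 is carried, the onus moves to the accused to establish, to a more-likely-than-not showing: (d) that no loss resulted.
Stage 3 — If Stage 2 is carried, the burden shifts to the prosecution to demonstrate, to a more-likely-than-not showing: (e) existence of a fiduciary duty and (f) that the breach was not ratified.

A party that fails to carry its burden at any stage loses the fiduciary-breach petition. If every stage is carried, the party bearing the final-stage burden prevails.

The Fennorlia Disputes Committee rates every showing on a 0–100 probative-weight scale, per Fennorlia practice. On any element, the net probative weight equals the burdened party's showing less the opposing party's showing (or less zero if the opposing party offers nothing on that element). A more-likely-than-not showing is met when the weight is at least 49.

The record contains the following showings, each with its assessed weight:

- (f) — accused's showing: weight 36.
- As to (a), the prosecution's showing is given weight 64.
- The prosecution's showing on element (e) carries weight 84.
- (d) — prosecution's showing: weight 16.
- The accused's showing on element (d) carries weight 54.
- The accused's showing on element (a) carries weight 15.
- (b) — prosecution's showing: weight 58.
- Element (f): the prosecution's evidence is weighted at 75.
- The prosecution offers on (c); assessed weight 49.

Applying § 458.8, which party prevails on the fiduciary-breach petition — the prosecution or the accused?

Stage 1 (prosecution, a more-likely-than-not showing, weight is at least 49): (a) net 64−15=49 ≥ 49 — meets; (b) 58 ≥ 49 — meets; (c) 49 ≥ 49 — meets.
  Stage 1 carried; the burden shifts to the accused.
Stage 2 (accused, a more-likely-than-not showing, weight is at least 49): (d) net 54−16=38 < 49 — fails.
  Stage 2 not carried; the accused fails its burden.
So the prosecution prevails.

prosecution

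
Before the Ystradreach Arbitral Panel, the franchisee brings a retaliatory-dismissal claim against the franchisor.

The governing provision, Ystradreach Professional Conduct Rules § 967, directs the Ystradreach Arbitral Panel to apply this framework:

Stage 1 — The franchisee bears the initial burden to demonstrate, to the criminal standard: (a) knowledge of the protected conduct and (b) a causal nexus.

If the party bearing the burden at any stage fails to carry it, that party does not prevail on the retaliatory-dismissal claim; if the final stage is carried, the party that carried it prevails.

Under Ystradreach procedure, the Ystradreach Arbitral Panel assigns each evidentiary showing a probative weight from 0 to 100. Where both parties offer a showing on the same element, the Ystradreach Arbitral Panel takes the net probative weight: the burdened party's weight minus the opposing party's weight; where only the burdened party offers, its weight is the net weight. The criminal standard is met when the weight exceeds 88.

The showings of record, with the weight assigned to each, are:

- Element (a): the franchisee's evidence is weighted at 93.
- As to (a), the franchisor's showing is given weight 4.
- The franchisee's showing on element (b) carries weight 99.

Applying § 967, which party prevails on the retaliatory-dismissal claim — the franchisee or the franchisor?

franchisee

At Stage 1 the franchisee must meet the criminal standard (weight exceeds 88): on (a) the weight is 93 less the opposing 4 gives net 89, which does exceed 88, so (a) meets the standard; on (b) the weight is 99, which does exceed 88, so (b) meets the standard.
  The franchisee carries the last stage.
With every stage satisfied, the franchisee prevails.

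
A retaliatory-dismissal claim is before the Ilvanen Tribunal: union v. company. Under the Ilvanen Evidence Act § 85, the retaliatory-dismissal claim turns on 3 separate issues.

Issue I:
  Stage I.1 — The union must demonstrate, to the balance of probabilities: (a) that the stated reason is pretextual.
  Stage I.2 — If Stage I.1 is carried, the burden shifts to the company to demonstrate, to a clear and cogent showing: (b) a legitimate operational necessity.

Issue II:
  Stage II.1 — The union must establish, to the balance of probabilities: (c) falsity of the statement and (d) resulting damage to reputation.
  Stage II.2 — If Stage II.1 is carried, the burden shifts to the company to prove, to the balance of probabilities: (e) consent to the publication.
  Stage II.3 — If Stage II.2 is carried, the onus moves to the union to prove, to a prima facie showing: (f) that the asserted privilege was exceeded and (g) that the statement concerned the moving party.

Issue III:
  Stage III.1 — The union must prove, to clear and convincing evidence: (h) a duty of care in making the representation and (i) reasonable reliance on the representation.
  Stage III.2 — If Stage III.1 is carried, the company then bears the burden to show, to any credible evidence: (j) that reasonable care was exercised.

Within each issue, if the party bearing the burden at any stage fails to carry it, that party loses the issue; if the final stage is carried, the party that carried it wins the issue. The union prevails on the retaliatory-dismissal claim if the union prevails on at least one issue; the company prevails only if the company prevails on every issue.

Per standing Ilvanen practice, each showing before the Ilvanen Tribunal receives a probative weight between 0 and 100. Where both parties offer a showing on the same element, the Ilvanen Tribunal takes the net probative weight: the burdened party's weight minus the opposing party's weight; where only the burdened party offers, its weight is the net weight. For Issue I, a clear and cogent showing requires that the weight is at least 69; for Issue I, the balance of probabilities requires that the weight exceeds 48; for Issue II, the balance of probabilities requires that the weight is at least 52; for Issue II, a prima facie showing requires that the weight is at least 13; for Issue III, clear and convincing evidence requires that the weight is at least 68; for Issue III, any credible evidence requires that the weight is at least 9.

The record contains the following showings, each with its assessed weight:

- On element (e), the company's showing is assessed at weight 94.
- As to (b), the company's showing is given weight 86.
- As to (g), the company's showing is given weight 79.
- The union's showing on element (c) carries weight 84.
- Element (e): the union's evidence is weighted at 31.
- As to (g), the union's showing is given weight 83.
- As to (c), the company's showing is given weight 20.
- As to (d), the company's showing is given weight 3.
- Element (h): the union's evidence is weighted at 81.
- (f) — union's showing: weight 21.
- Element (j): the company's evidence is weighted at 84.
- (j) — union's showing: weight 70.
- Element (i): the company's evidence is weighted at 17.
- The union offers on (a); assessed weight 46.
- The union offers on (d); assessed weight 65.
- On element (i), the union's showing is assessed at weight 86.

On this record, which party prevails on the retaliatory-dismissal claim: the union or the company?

— Issue I —
Stage I.1 (union, the balance of probabilities, weight exceeds 48): (a) 46 ≤ 48 — fails.
  Not every element is met, so the union fails to carry Stage I.1.
So the company prevails on this issue.
— Issue II —
At Stage II.1 the union must meet the balance of probabilities (weight is at least 52): on (c) the weight is 84 less the opposing 20 gives net 64, which does reach 52, so (c) meets the standard; on (d) the weight is 65 less the opposing 3 gives net 62, ≥ 52, so (d) meets the standard.
  Stage II.1 is satisfied; the onus moves to the company.
At Stage II.2 the company must meet the balance of probabilities (weight is at least 52): on (e) the weight is 94 less the opposing 31 gives net 63, which does reach 52, so (e) meets the standard.
  All elements met. The burden passes to the union.
At Stage II.3 the union must meet a prima facie showing (weight is at least 13): on (f) the weight is 21, ≥ 13, so (f) meets the standard; on (g) the weight is 83 less the opposing 79 gives net 4, which does not reach 13, so (g) does not meet the standard.
  Stage II.3 not carried; the union fails its burden.
The company prevails on this issue.
— Issue III —
At Stage III.1 the union must meet clear and convincing evidence (weight is at least 68): on (h) the weight is 81, which does reach 68, so (h) meets the standard; on (i) the weight is 86 less the opposing 17 gives net 69, ≥ 68, so (i) meets the standard.
  Stage III.1 carried; the burden shifts to the company.
At Stage III.2 the company must meet any credible evidence (weight is at least 9): on (j) the weight is 84 less the opposing 70 gives net 14, ≥ 9, so (j) meets the standard.
  All elements met at the final stage.
With every stage satisfied, the company prevails on this issue.
Per-issue: Issue I → company; Issue II → company; Issue III → company. The union must prevail on at least one issue; overall, the company prevails.

company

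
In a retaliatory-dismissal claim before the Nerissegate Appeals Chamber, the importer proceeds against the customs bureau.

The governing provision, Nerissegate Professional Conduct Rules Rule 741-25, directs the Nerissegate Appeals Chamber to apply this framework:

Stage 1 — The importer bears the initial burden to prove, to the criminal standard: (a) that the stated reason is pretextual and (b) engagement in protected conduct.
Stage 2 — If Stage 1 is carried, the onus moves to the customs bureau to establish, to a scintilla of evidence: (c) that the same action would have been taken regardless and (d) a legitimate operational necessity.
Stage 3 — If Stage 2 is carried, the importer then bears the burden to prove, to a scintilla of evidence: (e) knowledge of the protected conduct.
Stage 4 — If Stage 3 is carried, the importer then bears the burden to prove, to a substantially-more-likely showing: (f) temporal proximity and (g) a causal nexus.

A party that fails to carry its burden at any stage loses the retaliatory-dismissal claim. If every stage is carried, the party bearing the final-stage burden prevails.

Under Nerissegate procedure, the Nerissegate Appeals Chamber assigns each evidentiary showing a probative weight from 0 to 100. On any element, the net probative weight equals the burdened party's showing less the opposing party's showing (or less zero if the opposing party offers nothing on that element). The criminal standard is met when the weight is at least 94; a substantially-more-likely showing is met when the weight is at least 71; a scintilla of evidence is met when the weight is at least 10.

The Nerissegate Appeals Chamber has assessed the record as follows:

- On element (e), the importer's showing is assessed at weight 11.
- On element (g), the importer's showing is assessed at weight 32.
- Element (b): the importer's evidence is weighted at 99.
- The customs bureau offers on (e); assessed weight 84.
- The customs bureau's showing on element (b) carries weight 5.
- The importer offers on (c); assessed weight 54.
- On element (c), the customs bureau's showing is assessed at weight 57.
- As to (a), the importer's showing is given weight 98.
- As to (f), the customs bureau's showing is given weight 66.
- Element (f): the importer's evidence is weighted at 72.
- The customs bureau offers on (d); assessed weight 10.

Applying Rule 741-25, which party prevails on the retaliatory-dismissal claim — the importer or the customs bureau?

Stage 1 — burden on importer; standard: the criminal standard (weight is at least 94).
    (a): 98 ≥ 94 [met]
    (b): 99 − 5 = 94 ≥ 94 [met]
  Stage 1 carried; the burden shifts to the customs bureau.
Stage 2 — burden on customs bureau; standard: a scintilla of evidence (weight is at least 10).
    (c): 57 − 54 = 3 < 10 [not met]
    (d): 10 ≥ 10 [met]
  Stage 2 not carried; the customs bureau fails its burden.
The analysis ends at Stage 2; the importer prevails.

importer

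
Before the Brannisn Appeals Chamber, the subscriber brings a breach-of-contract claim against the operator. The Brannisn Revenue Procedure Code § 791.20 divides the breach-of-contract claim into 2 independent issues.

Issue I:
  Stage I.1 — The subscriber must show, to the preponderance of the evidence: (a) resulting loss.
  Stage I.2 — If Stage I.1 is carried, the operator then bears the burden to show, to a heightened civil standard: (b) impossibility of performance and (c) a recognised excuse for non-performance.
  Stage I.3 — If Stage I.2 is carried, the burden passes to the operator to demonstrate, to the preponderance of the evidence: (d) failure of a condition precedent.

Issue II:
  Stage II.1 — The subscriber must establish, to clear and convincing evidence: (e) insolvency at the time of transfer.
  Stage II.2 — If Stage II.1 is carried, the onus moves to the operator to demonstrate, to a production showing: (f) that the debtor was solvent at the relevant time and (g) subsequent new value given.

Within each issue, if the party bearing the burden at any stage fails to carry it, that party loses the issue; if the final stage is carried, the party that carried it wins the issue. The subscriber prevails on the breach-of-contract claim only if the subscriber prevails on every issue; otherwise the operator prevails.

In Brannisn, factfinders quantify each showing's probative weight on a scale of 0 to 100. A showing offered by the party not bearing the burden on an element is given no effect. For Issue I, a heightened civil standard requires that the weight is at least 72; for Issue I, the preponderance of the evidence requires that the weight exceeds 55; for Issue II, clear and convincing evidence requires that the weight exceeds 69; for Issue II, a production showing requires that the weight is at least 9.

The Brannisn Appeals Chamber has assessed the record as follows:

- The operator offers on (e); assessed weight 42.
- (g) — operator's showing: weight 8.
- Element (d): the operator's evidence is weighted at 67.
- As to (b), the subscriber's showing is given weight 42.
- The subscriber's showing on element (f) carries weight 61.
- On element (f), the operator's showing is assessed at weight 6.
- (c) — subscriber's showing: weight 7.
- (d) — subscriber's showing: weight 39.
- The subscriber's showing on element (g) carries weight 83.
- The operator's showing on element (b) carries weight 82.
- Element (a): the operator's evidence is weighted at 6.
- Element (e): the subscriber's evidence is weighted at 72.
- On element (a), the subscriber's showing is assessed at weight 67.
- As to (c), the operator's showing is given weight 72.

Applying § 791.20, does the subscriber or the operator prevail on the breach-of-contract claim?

operator

— Issue I —
Stage I.1 — burden on subscriber; standard: the preponderance of the evidence (weight exceeds 55).
    (a): 67 (operator's 6 disregarded) > 55 [met]
  Stage I.1 is satisfied; the onus moves to the operator.
Stage I.2 — burden on operator; standard: a heightened civil standard (weight is at least 72).
    (b): 82 (subscriber's 42 disregarded) ≥ 72 [met]
    (c): 72 (subscriber's 7 disregarded) ≥ 72 [met]
  Stage I.2 carried; the burden remains with the operator.
Stage I.3 — burden on operator; standard: the preponderance of the evidence (weight exceeds 55).
    (d): 67 (subscriber's 39 disregarded) > 55 [met]
  All elements met at the final stage.
Every stage carried; the operator prevails on this issue.
— Issue II —
At Stage II.1 the subscriber must meet clear and convincing evidence (weight exceeds 69): on (e) the weight is 72 (the operator's 42 is given no effect), which does exceed 69, so (e) meets the standard.
  Stage II.1 carried; the burden shifts to the operator.
At Stage II.2 the operator must meet a production showing (weight is at least 9): on (f) the weight is 6 (the subscriber's 61 is given no effect), which does not reach 9, so (f) does not meet the standard; on (g) the weight is 8 (the subscriber's 83 is given no effect), which does not reach 9, so (g) does not meet the standard.
  Stage II.2 not carried; the operator fails its burden.
The subscriber prevails on this issue.
Per-issue: Issue I → operator; Issue II → subscriber. The subscriber must prevail on every issue; overall, the operator prevails.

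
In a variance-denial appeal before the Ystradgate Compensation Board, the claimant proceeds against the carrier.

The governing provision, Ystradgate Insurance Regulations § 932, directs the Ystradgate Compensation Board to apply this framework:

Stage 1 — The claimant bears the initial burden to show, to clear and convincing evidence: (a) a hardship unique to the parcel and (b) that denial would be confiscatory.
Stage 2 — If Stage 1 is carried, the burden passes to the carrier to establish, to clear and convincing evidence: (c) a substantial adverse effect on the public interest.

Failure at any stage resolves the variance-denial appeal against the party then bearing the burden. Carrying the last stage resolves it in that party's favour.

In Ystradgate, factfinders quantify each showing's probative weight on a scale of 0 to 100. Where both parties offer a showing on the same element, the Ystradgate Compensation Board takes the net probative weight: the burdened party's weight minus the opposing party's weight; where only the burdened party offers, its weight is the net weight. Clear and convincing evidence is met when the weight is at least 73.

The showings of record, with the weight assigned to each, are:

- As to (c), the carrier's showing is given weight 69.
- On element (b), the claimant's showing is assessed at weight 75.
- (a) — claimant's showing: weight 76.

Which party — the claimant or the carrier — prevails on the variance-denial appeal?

Stage 1 — burden on claimant; standard: clear and convincing evidence (weight is at least 73).
    (a): 76 ≥ 73 [met]
    (b): 75 ≥ 73 [met]
  The claimant carries Stage 1; the carrier now bears the burden.
Stage 2 — burden on carrier; standard: clear and convincing evidence (weight is at least 73).
    (c): 69 < 73 [not met]
  Not every element is met, so the carrier fails to carry Stage 2.
The analysis ends at Stage 2; the claimant prevails.

claimant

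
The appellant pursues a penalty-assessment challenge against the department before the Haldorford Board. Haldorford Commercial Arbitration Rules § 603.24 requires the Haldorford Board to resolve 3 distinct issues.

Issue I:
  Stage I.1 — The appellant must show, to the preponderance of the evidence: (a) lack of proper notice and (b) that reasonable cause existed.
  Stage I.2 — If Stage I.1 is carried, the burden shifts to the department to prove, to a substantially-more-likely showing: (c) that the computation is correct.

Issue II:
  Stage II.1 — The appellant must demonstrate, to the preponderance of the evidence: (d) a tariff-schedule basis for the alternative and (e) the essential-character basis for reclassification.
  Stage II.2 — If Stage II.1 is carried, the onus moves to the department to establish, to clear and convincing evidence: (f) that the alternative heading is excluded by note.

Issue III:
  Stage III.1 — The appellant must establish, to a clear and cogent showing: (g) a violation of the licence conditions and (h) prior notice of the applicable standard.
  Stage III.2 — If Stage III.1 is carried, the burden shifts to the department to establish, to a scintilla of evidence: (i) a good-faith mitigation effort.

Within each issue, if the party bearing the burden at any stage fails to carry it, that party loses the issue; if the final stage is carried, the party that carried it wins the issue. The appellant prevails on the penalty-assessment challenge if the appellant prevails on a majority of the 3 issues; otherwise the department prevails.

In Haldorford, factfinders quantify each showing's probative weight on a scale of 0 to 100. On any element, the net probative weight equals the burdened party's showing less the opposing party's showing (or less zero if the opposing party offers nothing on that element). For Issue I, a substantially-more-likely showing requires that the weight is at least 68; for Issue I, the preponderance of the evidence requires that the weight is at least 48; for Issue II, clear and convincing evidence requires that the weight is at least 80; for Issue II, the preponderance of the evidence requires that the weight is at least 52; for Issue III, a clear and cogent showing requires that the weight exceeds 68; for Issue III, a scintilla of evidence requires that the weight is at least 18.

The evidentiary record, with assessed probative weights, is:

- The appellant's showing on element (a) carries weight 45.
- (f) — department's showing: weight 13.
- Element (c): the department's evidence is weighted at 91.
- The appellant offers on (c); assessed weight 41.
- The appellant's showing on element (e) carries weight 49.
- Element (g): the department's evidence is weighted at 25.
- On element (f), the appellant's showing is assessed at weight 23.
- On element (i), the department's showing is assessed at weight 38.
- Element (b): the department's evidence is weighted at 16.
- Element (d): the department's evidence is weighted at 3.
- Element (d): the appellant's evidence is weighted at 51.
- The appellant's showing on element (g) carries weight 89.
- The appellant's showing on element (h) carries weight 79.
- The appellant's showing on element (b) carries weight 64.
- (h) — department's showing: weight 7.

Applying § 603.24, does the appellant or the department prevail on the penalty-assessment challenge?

department

— Issue I —
Stage I.1 (appellant, the preponderance of the evidence, weight is at least 48): (a) 45 < 48 — fails; (b) net 64−16=48 ≥ 48 — meets.
  The appellant does not carry Stage I.1.
The analysis ends at Stage I.1; the department prevails on this issue.
— Issue II —
Stage II.1 — burden on appellant; standard: the preponderance of the evidence (weight is at least 52).
    (d): 51 − 3 = 48 < 52 [not met]
    (e): 49 < 52 [not met]
  Not every element is met, so the appellant fails to carry Stage II.1.
The analysis ends at Stage II.1; the department prevails on this issue.
— Issue III —
At Stage III.1 the appellant must meet a clear and cogent showing (weight exceeds 68): on (g) the weight is 89 less the opposing 25 gives net 64, which does not exceed 68, so (g) does not meet the standard; on (h) the weight is 79 less the opposing 7 gives net 72, which does exceed 68, so (h) meets the standard.
  Not every element is met, so the appellant fails to carry Stage III.1.
So the department prevails on this issue.
Per-issue: Issue I → department; Issue II → department; Issue III → department. The appellant must prevail on a majority of issues; overall, the department prevails.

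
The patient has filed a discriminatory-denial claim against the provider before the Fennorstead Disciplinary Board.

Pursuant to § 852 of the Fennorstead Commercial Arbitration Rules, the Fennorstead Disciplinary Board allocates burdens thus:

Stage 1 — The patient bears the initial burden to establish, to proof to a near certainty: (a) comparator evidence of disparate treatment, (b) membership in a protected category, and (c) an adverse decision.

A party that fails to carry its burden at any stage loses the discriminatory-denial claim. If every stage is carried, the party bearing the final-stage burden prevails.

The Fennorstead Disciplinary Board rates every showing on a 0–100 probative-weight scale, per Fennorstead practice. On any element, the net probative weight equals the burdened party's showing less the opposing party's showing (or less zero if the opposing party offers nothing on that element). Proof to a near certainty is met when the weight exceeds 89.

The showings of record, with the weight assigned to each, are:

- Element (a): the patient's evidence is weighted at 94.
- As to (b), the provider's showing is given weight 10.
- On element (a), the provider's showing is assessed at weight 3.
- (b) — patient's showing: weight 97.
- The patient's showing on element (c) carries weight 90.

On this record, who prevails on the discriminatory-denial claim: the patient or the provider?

provider

Stage 1 (patient, proof to a near certainty, weight exceeds 89): (a) net 94−3=91 > 89 — meets; (b) net 97−10=87 ≤ 89 — fails; (c) 90 > 89 — meets.
  The patient does not carry Stage 1.
The analysis ends at Stage 1; the provider prevails.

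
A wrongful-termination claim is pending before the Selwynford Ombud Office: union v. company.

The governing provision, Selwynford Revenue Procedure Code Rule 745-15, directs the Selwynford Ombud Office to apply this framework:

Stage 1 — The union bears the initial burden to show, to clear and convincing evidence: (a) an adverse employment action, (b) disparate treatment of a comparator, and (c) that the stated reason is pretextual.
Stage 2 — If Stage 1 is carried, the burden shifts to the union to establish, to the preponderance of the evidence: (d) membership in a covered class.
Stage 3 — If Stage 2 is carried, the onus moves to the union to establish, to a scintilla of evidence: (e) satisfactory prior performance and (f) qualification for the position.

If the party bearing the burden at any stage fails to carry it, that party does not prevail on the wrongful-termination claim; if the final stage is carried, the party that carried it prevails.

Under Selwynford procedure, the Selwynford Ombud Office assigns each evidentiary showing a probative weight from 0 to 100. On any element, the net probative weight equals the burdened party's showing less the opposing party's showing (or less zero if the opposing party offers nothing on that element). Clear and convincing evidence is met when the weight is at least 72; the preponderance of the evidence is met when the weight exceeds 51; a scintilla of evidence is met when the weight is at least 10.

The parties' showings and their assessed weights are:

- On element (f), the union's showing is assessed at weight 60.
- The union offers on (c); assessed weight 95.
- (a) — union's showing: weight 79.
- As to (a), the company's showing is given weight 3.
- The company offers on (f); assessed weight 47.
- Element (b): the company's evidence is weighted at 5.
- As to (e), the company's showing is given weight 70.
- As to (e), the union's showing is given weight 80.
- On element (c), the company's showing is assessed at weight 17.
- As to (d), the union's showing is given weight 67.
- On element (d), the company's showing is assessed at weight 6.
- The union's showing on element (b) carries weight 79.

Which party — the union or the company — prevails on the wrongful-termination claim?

union

Stage 1 (union, clear and convincing evidence, weight is at least 72): (a) net 79−3=76 ≥ 72 — meets; (b) net 79−5=74 ≥ 72 — meets; (c) net 95−17=78 ≥ 72 — meets.
  All elements met. The union retains the burden for Stage 2.
Stage 2 (union, the preponderance of the evidence, weight exceeds 51): (d) net 67−6=61 > 51 — meets.
  Stage 2 is satisfied; the union continues to bear the burden.
Stage 3 (union, a scintilla of evidence, weight is at least 10): (e) net 80−70=10 ≥ 10 — meets; (f) net 60−47=13 ≥ 10 — meets.
  The union carries the last stage.
With every stage satisfied, the union prevails.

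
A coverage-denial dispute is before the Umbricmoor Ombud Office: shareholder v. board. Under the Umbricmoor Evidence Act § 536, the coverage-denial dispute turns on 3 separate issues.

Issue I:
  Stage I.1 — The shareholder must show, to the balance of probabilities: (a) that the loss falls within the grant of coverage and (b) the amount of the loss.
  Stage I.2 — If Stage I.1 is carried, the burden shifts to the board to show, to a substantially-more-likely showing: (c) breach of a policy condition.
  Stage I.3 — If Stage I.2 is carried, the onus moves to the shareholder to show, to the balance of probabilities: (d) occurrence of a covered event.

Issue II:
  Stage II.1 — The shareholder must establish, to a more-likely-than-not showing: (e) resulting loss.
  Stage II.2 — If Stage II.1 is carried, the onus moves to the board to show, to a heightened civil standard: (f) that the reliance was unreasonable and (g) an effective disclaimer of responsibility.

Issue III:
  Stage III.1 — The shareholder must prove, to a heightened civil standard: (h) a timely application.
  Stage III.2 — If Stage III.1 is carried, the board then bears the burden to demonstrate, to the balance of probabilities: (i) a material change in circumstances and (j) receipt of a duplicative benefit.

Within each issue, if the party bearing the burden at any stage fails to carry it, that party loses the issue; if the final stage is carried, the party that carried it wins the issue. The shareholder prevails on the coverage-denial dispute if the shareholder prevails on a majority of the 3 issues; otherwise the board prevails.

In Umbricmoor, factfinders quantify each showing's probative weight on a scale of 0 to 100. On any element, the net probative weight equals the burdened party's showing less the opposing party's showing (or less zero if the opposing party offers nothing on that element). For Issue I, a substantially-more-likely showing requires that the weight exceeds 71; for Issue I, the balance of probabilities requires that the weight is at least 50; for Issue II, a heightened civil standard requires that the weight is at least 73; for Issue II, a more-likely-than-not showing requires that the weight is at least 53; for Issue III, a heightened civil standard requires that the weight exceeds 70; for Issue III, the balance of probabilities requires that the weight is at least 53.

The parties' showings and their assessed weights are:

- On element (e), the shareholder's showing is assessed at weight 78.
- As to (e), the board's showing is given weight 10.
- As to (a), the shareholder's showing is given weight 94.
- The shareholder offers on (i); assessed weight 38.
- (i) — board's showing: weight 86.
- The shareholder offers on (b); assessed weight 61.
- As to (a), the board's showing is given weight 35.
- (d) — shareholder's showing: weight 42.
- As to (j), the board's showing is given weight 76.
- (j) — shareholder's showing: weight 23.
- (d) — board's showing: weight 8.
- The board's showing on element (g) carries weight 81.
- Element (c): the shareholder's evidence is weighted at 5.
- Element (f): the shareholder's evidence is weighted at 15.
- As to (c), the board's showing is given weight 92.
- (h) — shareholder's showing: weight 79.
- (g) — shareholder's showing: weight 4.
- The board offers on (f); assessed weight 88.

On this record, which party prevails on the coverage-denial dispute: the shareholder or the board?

— Issue I —
Stage I.1 (shareholder, the balance of probabilities, weight is at least 50): (a) net 94−35=59 ≥ 50 — meets; (b) 61 ≥ 50 — meets.
  The shareholder carries Stage I.1; the board now bears the burden.
Stage I.2 (board, a substantially-more-likely showing, weight exceeds 71): (c) net 92−5=87 > 71 — meets.
  The board carries Stage I.2; the shareholder now bears the burden.
Stage I.3 (shareholder, the balance of probabilities, weight is at least 50): (d) net 42−8=34 < 50 — fails.
  Stage I.3 not carried; the shareholder fails its burden.
So the board prevails on this issue.
— Issue II —
Stage II.1 (shareholder, a more-likely-than-not showing, weight is at least 53): (e) net 78−10=68 ≥ 53 — meets.
  The shareholder carries Stage II.1; the board now bears the burden.
Stage II.2 (board, a heightened civil standard, weight is at least 73): (f) net 88−15=73 ≥ 73 — meets; (g) net 81−4=77 ≥ 73 — meets.
  All elements met at the final stage.
With every stage satisfied, the board prevails on this issue.
— Issue III —
At Stage III.1 the shareholder must meet a heightened civil standard (weight exceeds 70): on (h) the weight is 79, which does exceed 70, so (h) meets the standard.
  Stage III.1 carried; the burden shifts to the board.
At Stage III.2 the board must meet the balance of probabilities (weight is at least 53): on (i) the weight is 86 less the opposing 38 gives net 48, < 53, so (i) does not meet the standard; on (j) the weight is 76 less the opposing 23 gives net 53, which does reach 53, so (j) meets the standard.
  Not every element is met, so the board fails to carry Stage III.2.
The shareholder prevails on this issue.
Per-issue: Issue I → board; Issue II → board; Issue III → shareholder. The shareholder must prevail on a majority of issues; overall, the board prevails.

board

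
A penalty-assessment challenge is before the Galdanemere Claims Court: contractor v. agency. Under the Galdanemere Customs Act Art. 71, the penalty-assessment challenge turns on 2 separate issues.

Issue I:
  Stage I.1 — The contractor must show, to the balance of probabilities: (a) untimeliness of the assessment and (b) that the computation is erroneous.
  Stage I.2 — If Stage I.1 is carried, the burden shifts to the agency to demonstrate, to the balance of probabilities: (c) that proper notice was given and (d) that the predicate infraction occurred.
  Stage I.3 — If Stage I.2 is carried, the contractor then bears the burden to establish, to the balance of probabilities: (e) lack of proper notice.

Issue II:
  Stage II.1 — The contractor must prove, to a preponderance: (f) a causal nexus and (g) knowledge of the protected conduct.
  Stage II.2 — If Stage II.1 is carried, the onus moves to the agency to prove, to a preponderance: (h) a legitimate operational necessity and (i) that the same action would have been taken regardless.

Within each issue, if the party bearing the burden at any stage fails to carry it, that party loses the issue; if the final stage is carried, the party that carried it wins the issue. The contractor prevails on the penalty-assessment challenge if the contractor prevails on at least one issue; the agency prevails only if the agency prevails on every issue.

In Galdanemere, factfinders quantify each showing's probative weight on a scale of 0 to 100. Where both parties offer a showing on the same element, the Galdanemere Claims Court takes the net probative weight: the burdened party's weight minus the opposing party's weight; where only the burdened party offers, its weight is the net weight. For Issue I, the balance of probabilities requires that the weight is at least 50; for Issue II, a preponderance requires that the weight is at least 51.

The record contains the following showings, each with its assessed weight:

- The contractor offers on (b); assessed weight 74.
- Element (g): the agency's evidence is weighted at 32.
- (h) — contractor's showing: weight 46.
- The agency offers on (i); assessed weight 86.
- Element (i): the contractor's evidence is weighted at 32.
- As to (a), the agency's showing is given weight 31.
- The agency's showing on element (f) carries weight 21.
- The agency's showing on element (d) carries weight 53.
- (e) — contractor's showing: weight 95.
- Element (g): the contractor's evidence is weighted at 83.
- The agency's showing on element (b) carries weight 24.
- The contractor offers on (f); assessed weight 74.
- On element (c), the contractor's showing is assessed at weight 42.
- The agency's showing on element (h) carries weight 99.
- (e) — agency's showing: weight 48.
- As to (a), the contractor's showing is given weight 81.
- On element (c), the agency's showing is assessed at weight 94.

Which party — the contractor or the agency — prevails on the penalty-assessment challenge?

— Issue I —
Stage I.1 (contractor, the balance of probabilities, weight is at least 50): (a) net 81−31=50 ≥ 50 — meets; (b) net 74−24=50 ≥ 50 — meets.
  The contractor carries Stage I.1; the agency now bears the burden.
Stage I.2 (agency, the balance of probabilities, weight is at least 50): (c) net 94−42=52 ≥ 50 — meets; (d) 53 ≥ 50 — meets.
  All elements met. The burden passes to the contractor.
Stage I.3 (contractor, the balance of probabilities, weight is at least 50): (e) net 95−48=47 < 50 — fails.
  Not every element is met, so the contractor fails to carry Stage I.3.
The agency prevails on this issue.
— Issue II —
At Stage II.1 the contractor must meet a preponderance (weight is at least 51): on (f) the weight is 74 less the opposing 21 gives net 53, which does reach 51, so (f) meets the standard; on (g) the weight is 83 less the opposing 32 gives net 51, which does reach 51, so (g) meets the standard.
  The contractor carries Stage II.1; the agency now bears the burden.
At Stage II.2 the agency must meet a preponderance (weight is at least 51): on (h) the weight is 99 less the opposing 46 gives net 53, which does reach 51, so (h) meets the standard; on (i) the weight is 86 less the opposing 32 gives net 54, ≥ 51, so (i) meets the standard.
  Stage II.2 carried; the final stage is satisfied.
Every stage carried; the agency prevails on this issue.
Per-issue: Issue I → agency; Issue II → agency. The contractor must prevail on at least one issue; overall, the agency prevails.

agency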